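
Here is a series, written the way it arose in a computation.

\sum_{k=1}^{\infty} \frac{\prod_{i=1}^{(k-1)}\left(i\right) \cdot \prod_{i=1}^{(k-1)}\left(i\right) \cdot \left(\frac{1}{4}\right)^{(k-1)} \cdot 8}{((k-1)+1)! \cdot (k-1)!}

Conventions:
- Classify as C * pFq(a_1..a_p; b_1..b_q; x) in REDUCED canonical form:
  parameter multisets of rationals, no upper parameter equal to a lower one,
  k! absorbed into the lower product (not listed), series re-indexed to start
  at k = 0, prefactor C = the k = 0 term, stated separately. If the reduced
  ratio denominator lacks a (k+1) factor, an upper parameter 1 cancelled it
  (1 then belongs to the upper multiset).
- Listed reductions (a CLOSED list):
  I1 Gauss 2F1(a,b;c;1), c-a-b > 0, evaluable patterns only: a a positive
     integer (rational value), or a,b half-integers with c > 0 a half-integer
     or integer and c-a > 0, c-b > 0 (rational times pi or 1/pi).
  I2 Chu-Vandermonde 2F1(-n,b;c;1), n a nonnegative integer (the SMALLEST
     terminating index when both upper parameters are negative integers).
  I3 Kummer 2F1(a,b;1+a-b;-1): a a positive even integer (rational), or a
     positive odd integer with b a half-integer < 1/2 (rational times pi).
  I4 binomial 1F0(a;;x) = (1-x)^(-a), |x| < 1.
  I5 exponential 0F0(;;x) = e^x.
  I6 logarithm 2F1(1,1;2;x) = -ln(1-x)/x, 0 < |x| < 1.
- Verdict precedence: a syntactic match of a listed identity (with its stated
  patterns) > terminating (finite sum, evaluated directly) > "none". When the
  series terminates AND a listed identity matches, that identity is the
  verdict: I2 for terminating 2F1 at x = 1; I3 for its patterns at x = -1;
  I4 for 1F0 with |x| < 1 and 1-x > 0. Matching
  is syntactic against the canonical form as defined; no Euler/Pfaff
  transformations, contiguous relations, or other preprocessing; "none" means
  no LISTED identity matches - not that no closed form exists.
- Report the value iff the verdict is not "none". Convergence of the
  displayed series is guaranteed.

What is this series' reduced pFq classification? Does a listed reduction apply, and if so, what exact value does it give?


The series (x = \frac{1}{4}) is 2F1: upper {1, 1}, lower {2}, prefactor 8. Verdict: the logarithmic series (I6) matches (the logarithm: parameters (1,1;2), x = \frac{1}{4}). Its exact value is \left(-32\right) \cdot \ln\left(\frac{3}{4}\right).

The tell: t_0 = 8 here, and the running product (prefactor 8) telescopes to a rising factorial.
Term ratio: r(k) = \frac{1}{4} * (k+1) (k+1) / [(k+2) (k+1)] ; factor over Q: parameters, x = \frac{1}{4}, and C = 8.


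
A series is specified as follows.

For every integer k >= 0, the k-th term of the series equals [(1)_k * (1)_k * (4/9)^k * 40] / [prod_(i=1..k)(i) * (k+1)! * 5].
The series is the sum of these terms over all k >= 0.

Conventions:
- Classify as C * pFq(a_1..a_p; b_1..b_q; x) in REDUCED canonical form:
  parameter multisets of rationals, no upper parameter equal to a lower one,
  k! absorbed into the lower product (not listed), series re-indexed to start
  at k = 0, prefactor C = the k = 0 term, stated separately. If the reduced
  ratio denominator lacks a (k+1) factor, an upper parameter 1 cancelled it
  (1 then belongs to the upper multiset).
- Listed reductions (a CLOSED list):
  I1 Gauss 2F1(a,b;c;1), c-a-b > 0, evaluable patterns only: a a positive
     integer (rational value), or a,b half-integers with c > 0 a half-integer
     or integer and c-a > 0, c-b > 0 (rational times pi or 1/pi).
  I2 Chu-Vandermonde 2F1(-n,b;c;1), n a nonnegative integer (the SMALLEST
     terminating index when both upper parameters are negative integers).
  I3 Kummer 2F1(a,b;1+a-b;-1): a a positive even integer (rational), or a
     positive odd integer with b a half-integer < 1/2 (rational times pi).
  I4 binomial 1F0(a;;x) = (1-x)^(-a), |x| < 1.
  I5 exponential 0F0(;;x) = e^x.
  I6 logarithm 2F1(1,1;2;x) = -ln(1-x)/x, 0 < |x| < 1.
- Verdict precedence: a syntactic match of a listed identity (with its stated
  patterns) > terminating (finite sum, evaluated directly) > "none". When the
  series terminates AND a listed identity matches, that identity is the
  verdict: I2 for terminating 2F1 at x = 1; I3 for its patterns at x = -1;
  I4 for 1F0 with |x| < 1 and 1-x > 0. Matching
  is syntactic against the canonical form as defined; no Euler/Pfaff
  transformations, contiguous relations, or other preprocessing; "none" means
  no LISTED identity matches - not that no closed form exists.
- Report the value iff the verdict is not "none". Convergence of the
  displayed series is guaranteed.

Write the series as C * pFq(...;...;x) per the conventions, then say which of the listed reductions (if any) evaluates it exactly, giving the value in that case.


Key observation: with t_0 = 8, the constant factors (C = 8) combine into one prefactor.
Adjacent-term ratio: r(k) = (4/9) * (k+1) (k+1) / [(k+2) (k+1)] - poly over poly, x = (4/9) from leading terms; C = 8 at k = 0.

Canonical form: C = 8 times 2F1 with upper {1, 1}, lower {2}, x = 4/9. Verdict: this is the I6 logarithm reduction (the logarithm: parameters (1,1;2), x = 4/9). Hence: (-18) * ln(5/9).


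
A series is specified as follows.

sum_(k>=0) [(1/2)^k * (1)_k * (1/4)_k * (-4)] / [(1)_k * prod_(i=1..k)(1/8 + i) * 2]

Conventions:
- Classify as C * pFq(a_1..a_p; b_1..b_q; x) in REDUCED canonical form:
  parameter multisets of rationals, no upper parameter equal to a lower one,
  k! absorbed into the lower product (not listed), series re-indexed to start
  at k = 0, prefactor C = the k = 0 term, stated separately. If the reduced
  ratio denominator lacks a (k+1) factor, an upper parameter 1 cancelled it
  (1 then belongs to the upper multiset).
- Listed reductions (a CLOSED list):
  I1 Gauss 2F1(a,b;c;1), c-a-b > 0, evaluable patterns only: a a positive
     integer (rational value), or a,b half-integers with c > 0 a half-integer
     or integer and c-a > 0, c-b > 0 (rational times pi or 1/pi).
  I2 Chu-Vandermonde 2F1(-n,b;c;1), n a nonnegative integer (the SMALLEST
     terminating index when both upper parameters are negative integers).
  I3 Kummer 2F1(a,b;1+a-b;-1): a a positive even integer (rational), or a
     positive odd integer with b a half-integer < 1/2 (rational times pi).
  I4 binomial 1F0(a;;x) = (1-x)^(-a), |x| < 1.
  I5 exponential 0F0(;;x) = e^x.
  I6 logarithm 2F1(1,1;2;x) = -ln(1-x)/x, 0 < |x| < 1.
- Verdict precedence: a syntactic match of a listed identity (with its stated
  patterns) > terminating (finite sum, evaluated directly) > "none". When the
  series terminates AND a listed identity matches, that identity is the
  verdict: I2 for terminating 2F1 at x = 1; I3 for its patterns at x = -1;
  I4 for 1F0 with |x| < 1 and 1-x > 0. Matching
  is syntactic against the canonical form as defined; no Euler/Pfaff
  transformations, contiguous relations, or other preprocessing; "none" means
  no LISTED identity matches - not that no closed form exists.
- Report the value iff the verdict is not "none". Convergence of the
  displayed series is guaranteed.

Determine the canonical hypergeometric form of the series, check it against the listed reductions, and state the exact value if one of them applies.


The series (x = 1/2) is 2F1: upper {1/4, 1}, lower {9/8}, prefactor -2. Verdict: none. A 2F1 with upper {1/4, 1} fits none of I1-I6 at x = 1/2; the sum runs forever.

Structural cue: t_0 being -2, the lower running product (prefactor -2) is a rising factorial.
Step ratio: r(k) = (1/2) * (k+1/4) (k+1) / [(k+9/8) (k+1)] - rational in k. x = (1/2); t_0 = -2; negate the roots.


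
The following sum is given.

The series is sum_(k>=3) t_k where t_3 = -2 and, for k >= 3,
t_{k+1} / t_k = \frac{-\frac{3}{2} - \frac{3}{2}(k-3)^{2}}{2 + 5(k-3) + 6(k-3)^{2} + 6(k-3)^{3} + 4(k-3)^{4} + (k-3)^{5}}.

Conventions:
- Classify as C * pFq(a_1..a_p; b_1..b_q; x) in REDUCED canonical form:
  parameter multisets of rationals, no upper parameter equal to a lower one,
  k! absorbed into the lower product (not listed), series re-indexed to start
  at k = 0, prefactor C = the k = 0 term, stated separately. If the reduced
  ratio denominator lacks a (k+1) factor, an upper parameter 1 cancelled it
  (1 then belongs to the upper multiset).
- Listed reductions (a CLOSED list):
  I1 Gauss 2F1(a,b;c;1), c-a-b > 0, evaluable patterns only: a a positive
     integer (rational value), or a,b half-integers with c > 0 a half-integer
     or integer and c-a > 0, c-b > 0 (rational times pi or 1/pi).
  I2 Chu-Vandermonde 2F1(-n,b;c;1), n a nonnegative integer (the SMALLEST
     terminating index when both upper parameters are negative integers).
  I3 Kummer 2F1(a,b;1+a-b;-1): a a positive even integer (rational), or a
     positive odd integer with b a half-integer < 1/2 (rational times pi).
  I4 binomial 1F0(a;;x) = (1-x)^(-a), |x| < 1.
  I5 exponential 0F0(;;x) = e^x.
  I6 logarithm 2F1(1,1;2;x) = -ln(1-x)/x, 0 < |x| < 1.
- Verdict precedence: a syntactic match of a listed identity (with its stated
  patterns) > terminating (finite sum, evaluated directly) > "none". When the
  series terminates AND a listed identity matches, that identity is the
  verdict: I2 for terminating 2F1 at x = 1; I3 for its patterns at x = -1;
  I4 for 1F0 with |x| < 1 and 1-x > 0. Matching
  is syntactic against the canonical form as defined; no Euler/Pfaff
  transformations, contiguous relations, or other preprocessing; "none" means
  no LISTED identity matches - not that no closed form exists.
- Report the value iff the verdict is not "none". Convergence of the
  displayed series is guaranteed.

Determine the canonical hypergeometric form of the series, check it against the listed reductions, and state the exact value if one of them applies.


Reduced: x = -\frac{3}{2}, 0F2, upper = {-}, lower = {1, 2}, C = -2. Verdict: none - at argument -\frac{3}{2} the multisets {-} ; {1, 2} match no listed identity.

First insight: with t_0 = -2, factor the ratio over Q (C = -2): negated roots = parameters.
Consecutive-term ratio: r(k) = -\frac{3}{2} * 1 / [(k+1) (k+2) (k+1)] - rational in k. x = -\frac{3}{2}; t_0 = -2; negate the roots.


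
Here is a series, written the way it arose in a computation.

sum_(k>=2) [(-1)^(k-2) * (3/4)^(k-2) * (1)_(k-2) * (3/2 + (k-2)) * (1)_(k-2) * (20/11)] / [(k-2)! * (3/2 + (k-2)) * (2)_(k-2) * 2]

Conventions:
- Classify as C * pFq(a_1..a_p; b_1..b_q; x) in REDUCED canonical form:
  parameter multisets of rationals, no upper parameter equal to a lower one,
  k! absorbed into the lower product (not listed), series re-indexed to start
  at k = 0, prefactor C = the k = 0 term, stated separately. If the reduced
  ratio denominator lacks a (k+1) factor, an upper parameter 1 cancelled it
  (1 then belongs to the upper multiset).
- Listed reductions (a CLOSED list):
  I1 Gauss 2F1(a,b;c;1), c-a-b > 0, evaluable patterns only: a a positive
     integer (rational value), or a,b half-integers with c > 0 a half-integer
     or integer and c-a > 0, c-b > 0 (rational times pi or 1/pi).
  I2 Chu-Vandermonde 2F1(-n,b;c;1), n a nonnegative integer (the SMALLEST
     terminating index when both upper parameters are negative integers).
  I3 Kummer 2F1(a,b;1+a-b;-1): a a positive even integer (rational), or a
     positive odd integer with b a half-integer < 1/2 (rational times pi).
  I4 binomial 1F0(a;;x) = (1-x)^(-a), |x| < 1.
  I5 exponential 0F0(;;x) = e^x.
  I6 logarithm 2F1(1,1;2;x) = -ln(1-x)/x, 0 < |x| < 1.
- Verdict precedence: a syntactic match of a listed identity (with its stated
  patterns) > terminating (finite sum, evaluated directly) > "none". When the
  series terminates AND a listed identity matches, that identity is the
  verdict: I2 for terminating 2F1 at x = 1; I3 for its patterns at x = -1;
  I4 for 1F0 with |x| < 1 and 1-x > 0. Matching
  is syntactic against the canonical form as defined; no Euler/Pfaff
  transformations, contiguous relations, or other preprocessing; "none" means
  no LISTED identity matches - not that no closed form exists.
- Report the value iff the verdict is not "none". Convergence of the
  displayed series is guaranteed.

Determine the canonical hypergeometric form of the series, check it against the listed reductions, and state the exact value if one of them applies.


Canonical form: C = 10/11 times 2F1 with upper {1, 1}, lower {2}, x = -3/4. Verdict: the logarithmic series (I6) fires (the logarithm: parameters (1,1;2), x = -3/4). Its exact value is (40/33) * ln(7/4).

First insight: with t_0 = 10/11, the constant factors (prefactor 10/11) combine into one prefactor.
Adjacent-term ratio: r(k) = (-3/4) * (k+1) (k+1) / [(k+2) (k+1)] ; factor over Q: parameters, x = (-3/4), and C = 10/11.


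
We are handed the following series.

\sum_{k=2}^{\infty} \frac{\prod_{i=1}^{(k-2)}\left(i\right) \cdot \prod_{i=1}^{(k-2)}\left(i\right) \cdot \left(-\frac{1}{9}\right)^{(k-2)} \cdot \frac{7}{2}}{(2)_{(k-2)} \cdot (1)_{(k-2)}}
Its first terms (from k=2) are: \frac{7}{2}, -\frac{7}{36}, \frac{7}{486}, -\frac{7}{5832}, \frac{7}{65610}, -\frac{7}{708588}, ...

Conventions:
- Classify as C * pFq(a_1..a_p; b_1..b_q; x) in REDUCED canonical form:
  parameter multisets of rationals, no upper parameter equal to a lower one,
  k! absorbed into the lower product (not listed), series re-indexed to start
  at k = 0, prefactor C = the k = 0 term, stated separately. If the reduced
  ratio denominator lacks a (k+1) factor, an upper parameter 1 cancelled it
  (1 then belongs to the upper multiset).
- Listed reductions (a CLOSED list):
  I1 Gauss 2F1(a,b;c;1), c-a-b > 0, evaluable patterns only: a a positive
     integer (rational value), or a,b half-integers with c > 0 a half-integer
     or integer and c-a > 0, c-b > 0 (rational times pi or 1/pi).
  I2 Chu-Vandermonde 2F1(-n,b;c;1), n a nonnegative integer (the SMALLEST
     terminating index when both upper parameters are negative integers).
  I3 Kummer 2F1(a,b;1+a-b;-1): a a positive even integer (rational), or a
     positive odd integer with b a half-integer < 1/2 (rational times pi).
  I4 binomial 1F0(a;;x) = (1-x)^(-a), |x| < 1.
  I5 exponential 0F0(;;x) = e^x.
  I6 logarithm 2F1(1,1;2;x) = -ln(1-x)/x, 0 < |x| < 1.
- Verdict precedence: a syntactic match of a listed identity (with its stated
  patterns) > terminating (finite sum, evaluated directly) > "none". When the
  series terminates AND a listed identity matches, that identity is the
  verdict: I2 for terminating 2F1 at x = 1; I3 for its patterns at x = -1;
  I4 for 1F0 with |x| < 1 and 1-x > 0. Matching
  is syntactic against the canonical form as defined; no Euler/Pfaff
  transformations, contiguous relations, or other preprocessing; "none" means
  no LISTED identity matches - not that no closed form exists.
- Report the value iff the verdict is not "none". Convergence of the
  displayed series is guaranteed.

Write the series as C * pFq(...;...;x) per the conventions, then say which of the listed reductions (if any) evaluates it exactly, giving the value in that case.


The series (x = -\frac{1}{9}) is 2F1: upper {1, 1}, lower {2}, prefactor \frac{7}{2}. Verdict: the I6 logarithm reduction matches (the logarithm: parameters (1,1;2), x = -\frac{1}{9}). Its exact value is \frac{63}{2} \cdot \ln\left(\frac{10}{9}\right).

The tell: with t_0 = \frac{7}{2}, (1)_k (C = 7/2, x = -1/9) is k! itself.
Consecutive-term ratio: r(k) = -\frac{1}{9} * (k+1) (k+1) / [(k+2) (k+1)] ; factor over Q: parameters, x = -\frac{1}{9}, and C = \frac{7}{2}.


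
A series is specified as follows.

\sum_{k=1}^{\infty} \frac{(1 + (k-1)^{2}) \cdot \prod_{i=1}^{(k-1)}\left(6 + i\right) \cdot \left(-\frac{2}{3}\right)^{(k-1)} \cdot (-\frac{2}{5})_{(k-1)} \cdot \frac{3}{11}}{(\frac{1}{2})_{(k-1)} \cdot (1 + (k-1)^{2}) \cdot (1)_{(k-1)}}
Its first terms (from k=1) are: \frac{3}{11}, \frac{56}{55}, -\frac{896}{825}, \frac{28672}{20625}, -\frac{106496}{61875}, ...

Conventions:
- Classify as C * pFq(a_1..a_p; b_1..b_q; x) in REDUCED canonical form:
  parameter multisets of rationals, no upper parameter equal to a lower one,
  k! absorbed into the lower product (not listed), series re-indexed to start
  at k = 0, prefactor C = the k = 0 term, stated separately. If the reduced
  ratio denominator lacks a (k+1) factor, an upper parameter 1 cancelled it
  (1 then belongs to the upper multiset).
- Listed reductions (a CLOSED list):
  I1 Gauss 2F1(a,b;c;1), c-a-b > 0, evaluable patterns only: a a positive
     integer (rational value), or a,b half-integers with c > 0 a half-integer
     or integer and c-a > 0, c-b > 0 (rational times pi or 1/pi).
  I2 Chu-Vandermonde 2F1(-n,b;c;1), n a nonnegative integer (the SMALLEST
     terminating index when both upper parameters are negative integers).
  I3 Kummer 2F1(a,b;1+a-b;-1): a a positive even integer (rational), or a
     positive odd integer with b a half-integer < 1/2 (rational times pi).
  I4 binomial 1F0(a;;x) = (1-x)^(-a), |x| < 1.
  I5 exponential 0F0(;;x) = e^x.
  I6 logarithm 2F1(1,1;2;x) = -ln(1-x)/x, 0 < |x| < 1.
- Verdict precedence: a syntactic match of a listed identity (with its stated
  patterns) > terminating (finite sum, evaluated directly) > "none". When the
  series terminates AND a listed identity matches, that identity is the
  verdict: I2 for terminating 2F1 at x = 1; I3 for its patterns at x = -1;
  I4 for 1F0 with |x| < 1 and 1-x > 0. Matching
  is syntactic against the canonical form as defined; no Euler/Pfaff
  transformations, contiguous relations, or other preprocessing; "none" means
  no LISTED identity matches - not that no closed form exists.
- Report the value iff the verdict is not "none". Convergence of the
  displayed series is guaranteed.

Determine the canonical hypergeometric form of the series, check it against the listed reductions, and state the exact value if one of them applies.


Reduced: x = -\frac{2}{3}, 2F1, upper = {-\frac{2}{5}, 7}, lower = {\frac{1}{2}}, C = \frac{3}{11}. Verdict: none. No listed pattern accepts 2F1(-\frac{2}{5}, 7; \frac{1}{2}; -\frac{2}{3}).

The tell: from the first term \frac{3}{11}: the running product (C = 3/11) telescopes to a rising factorial.
Term ratio: r(k) = -\frac{2}{3} * (k-\frac{2}{5}) (k+7) / [(k+\frac{1}{2}) (k+1)] - poly over poly, x = -\frac{2}{3} from leading terms; C = \frac{3}{11} at k = 0.


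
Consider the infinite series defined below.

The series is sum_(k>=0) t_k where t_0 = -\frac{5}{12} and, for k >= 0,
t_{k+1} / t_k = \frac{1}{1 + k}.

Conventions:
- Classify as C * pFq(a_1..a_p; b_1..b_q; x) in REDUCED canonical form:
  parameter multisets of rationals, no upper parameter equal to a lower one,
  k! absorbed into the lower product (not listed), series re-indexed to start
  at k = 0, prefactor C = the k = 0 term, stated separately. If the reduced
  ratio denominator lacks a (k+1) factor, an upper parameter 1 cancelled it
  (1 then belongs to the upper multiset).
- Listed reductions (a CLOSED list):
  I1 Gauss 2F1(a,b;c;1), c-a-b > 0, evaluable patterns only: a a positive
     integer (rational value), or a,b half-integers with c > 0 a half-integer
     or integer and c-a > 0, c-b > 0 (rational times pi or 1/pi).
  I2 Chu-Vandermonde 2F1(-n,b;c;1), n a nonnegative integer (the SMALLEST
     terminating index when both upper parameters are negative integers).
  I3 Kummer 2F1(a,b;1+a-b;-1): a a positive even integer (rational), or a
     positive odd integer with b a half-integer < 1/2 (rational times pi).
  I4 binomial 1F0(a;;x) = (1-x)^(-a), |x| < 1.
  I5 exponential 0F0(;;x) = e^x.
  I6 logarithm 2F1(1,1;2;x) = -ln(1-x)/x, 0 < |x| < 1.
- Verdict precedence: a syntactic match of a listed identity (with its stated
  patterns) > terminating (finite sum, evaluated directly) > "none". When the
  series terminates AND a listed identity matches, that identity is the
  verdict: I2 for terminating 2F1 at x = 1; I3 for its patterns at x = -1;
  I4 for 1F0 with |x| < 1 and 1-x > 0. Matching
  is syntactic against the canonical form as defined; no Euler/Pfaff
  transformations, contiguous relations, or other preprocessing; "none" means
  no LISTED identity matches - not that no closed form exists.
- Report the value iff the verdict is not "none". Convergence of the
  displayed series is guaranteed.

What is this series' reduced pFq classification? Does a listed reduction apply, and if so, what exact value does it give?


With C = -\frac{5}{12}: the canonical form is 0F0(-; -; 1). Verdict at x = 1: the exponential series (I5) matches (the 0F0 exponential series at x = 1). Sum: \left(-\frac{5}{12}\right) \cdot e^{1}.

Structural cue: with t_0 = -\frac{5}{12}, factor the ratio over Q (C = -5/12, x = 1): negated roots = parameters.
Consecutive-term ratio: r(k) = 1 * 1 / [(k+1)] - rational; roots negated = parameters, x = 1, C = -\frac{5}{12}.


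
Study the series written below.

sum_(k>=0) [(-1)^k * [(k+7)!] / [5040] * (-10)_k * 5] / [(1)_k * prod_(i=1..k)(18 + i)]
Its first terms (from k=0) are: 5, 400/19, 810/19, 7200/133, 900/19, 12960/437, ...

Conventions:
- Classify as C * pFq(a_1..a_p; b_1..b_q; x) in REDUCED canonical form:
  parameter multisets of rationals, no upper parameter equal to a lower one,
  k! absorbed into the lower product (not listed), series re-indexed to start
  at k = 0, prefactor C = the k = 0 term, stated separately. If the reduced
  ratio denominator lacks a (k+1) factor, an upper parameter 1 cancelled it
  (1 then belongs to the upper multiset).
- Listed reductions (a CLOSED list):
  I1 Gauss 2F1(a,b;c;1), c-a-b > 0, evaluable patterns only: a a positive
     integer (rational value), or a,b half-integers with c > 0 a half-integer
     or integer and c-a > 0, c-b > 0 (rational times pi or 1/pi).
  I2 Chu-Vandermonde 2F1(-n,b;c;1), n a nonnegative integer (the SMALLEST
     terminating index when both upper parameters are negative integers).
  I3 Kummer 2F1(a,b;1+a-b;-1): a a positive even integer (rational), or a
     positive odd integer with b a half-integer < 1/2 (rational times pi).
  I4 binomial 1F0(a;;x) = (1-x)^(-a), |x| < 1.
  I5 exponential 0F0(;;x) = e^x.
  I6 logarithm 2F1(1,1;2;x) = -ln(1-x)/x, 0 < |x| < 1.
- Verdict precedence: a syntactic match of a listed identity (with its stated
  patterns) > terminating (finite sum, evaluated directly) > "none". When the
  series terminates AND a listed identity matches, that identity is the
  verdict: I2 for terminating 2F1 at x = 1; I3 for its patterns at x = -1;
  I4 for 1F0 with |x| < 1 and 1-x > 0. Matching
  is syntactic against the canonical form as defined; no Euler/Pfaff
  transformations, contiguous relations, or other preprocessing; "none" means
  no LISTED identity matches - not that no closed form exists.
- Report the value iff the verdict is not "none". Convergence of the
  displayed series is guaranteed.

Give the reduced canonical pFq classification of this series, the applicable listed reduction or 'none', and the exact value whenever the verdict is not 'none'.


At argument -1: a 2F1 with upper {-10, 8}, lower {19}, scaled by C = 5. Verdict (x = -1): the Kummer evaluation I3 applies (x = -1; c = 19 equals 1+a-b for upper {-10, 8}: listed pattern). Sum: 1530/7.

Key step: with t_0 = 5, the lower running product (prefactor 5) is a rising factorial.
Adjacent-term ratio: r(k) = (-1) * (k-10) (k+8) / [(k+19) (k+1)] - rational; roots negated = parameters, x = (-1), C = 5.


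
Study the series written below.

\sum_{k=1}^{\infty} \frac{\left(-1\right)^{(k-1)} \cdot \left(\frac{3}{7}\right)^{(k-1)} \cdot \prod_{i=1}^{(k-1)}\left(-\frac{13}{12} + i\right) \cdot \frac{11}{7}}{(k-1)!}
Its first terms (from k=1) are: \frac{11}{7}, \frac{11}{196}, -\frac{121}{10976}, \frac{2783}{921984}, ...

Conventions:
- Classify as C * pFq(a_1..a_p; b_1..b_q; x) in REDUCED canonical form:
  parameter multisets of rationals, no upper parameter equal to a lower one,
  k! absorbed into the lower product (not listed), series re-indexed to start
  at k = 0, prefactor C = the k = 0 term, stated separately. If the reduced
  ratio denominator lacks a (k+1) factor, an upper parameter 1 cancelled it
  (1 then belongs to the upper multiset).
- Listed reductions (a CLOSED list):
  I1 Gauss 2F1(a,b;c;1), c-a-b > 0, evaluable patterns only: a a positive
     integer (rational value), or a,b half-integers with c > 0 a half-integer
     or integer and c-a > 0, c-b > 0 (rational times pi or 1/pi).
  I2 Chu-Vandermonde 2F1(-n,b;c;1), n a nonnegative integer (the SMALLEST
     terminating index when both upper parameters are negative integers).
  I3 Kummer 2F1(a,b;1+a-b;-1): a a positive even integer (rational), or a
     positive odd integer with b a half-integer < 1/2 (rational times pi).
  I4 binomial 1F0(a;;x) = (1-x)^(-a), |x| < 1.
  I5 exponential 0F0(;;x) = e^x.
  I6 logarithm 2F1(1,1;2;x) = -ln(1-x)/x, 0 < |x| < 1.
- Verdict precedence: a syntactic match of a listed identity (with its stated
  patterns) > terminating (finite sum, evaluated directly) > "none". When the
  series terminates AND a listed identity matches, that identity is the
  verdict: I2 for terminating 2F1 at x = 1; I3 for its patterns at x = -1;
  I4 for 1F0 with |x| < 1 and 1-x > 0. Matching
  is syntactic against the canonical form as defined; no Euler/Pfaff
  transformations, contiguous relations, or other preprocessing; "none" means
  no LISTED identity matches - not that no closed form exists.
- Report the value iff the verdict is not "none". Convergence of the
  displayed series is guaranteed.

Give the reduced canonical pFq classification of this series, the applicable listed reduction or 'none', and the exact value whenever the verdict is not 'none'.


Classification (C = \frac{11}{7}): 1F0 with upper {-\frac{1}{12}}, lower {-}, argument x = -\frac{3}{7}. Verdict: binomial (I4) fires (the 1F0 binomial series: exponent 1/12, x = -\frac{3}{7}). Sum: \frac{11}{7} \cdot \left(\frac{10}{7}\right)^{\frac{1}{12}}.

The tell: with t_0 = \frac{11}{7}, the running product (prefactor 11/7) telescopes to a rising factorial.
Term ratio: r(k) = -\frac{3}{7} * (k-\frac{1}{12}) / [(k+1)] - poly over poly, x = -\frac{3}{7} from leading terms; C = \frac{11}{7} at k = 0.


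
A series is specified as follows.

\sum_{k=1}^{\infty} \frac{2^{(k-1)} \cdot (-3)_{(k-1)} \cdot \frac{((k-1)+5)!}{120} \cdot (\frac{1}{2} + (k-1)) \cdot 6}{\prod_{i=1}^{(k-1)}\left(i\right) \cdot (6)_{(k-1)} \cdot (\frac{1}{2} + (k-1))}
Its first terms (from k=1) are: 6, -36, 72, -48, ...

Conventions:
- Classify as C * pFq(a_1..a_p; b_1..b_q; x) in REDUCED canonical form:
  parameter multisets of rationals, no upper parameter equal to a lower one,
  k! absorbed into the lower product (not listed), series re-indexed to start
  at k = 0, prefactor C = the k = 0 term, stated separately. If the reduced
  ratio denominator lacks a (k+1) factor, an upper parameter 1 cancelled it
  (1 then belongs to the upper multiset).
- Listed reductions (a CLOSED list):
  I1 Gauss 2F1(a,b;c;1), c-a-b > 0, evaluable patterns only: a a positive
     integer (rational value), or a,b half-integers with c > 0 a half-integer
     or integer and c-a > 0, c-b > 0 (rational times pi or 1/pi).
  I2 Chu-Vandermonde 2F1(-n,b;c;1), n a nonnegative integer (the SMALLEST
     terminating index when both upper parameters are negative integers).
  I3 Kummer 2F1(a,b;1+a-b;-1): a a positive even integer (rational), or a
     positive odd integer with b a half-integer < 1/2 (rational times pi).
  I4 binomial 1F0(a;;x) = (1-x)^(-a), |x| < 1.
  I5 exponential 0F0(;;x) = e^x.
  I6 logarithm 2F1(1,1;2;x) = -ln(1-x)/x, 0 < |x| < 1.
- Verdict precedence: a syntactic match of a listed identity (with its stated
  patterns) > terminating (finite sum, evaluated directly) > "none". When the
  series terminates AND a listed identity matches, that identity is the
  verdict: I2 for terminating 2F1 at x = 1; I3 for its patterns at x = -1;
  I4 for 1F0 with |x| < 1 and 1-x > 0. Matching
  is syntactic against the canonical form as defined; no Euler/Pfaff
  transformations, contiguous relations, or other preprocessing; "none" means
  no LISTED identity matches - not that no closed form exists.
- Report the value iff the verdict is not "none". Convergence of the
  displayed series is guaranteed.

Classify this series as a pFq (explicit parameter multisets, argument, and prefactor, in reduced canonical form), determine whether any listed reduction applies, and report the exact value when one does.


Canonical form: C = 6 times 1F0 with upper {-3}, lower {-}, x = 2. Verdict: terminating (-3 upstairs). 4 nonzero terms in all; added directly. Hence: -6.

The tell: t_0 = 6 here, and striking the common factor k + 1/2 reduces the term (C = 6, x = 2).
Step ratio: r(k) = 2 * (k-3) / [(k+1)] ; factor over Q: parameters, x = 2, and C = 6.


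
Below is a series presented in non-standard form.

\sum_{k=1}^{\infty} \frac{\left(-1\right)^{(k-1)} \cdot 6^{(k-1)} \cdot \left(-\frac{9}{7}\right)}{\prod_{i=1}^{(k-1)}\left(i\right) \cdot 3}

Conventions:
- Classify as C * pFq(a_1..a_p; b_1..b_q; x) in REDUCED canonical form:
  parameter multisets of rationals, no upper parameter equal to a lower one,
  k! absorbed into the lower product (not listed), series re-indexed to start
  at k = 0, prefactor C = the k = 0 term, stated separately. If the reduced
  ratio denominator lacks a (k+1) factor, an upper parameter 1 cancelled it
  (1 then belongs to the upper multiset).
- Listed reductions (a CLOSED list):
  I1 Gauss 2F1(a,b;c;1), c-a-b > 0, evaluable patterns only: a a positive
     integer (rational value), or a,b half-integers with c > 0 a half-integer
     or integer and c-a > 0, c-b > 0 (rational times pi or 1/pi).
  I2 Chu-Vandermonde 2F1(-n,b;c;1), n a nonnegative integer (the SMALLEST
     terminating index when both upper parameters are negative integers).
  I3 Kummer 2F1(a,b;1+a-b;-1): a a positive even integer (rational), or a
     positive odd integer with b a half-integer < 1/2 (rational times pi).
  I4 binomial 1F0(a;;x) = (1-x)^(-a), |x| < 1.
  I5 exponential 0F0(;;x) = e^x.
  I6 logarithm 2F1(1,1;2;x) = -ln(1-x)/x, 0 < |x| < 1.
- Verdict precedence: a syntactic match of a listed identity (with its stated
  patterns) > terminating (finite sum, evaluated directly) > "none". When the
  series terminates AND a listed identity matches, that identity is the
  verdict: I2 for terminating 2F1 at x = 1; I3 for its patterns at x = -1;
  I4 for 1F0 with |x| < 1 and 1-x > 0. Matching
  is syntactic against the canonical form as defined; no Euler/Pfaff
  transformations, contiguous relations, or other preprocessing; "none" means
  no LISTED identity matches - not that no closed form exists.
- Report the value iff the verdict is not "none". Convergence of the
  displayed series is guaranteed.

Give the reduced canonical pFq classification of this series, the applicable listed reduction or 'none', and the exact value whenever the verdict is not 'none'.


At argument -6: a 0F0 with upper {-}, lower {-}, scaled by C = -\frac{3}{7}. Verdict: the I5 exponential reduction applies (the 0F0 exponential series at x = -6). Value: \left(-\frac{3}{7}\right) \cdot e^{-6}.

Key step: from the first term -\frac{3}{7}: the constant factors (prefactor -3/7) combine into one prefactor.
Step ratio: r(k) = -6 * 1 / [(k+1)] - rational; roots negated = parameters, x = -6, C = -\frac{3}{7}.


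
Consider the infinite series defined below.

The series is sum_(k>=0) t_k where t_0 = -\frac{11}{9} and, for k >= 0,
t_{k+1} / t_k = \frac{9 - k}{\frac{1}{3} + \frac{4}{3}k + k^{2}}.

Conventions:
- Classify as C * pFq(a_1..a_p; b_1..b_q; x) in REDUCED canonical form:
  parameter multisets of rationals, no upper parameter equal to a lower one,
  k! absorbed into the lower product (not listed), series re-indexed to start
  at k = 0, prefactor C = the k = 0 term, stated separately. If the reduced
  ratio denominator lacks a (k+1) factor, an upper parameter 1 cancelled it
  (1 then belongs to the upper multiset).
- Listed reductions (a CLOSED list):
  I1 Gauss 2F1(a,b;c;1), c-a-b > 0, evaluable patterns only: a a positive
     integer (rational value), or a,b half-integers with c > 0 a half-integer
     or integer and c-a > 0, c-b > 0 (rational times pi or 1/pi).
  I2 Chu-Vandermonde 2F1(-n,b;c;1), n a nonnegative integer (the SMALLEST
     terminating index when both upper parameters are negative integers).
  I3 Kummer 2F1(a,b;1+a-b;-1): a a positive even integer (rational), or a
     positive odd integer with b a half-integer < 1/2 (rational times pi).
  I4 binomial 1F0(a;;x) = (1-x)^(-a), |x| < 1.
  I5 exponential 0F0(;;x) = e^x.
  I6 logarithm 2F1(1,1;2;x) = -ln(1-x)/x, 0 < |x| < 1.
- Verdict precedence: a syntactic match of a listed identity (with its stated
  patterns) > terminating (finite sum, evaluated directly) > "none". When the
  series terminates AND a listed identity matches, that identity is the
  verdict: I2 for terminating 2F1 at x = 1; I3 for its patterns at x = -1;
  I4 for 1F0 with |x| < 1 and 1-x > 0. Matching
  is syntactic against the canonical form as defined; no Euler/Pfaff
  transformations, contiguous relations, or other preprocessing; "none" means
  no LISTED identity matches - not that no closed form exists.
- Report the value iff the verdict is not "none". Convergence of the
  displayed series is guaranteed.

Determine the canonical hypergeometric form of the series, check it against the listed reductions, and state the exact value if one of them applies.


Classification (C = -\frac{11}{9}): 1F1 with upper {-9}, lower {\frac{1}{3}}, argument x = -1. Verdict: terminating at k = 9: the factor (-9)_k kills every later term; summing the 10 survivors is exact. Hence: -\frac{35905831477}{124488000}.

Key step: t_0 being -\frac{11}{9}, roots of the ratio polynomials (C = -11/9, x = -1) are the negated parameters.
Adjacent-term ratio: r(k) = -1 * (k-9) / [(k+\frac{1}{3}) (k+1)] - rational; roots negated = parameters, x = -1, C = -\frac{11}{9}.


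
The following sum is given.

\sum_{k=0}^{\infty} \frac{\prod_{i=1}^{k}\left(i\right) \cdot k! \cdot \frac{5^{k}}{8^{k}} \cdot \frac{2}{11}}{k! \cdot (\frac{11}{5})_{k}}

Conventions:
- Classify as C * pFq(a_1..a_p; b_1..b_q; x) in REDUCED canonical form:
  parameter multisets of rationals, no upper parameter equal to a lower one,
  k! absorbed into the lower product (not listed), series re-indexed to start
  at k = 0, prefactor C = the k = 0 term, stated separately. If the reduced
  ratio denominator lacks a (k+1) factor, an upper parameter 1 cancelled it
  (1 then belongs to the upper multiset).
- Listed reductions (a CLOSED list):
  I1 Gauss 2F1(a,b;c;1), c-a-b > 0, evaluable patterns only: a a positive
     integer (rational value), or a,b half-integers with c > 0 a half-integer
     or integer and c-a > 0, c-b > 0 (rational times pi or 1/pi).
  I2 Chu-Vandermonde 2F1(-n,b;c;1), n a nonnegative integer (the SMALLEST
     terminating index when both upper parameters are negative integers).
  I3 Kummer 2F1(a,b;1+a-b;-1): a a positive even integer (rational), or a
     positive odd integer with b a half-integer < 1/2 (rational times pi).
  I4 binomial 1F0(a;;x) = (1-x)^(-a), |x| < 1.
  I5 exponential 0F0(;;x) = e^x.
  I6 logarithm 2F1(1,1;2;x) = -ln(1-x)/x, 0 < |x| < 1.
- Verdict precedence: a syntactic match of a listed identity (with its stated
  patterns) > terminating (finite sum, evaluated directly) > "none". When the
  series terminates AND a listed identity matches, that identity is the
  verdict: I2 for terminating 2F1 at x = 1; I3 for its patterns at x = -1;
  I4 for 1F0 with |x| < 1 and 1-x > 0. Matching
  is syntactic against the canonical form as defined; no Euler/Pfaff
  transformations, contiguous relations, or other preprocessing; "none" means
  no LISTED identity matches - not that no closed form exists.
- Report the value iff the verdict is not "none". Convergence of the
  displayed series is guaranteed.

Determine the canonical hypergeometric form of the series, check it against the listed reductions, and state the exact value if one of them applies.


The series (x = \frac{5}{8}) is 2F1: upper {1, 1}, lower {\frac{11}{5}}, prefactor \frac{2}{11}. Verdict: no listed reduction: x = \frac{5}{8} and upper {1, 1} fail every I1-I6 pattern.

First insight: from the first term \frac{2}{11}: the running product (prefactor 2/11) telescopes to a rising factorial.
Step ratio: r(k) = \frac{5}{8} * (k+1) (k+1) / [(k+\frac{11}{5}) (k+1)] ; factor over Q: parameters, x = \frac{5}{8}, and C = \frac{2}{11}.


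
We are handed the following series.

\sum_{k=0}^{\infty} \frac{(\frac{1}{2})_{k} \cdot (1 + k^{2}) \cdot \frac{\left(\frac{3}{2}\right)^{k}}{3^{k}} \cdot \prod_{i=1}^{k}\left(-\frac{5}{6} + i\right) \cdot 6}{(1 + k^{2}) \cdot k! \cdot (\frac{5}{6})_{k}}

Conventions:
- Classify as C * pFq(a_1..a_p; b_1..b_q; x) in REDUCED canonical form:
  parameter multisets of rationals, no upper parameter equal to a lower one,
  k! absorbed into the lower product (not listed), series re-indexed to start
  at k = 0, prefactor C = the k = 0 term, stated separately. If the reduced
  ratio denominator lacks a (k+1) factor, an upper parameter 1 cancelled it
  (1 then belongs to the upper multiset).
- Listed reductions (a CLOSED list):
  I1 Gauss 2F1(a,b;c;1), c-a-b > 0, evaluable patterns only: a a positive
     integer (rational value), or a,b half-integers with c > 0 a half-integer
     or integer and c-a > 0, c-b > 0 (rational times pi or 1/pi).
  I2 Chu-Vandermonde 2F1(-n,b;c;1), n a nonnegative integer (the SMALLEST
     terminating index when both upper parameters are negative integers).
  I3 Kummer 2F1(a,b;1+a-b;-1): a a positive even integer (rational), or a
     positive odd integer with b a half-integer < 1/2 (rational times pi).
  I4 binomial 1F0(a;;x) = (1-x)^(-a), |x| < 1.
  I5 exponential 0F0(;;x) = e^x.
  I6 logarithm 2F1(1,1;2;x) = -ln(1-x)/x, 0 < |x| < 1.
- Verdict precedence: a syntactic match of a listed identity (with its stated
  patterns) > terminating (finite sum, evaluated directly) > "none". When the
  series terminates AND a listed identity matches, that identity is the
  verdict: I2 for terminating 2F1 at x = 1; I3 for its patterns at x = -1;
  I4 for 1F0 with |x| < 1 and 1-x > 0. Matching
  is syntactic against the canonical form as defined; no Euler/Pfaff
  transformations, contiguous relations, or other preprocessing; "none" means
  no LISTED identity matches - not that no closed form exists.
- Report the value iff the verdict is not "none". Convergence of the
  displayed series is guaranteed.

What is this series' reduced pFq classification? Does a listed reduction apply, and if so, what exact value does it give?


Reduced: x = \frac{1}{2}, 2F1, upper = {\frac{1}{6}, \frac{1}{2}}, lower = {\frac{5}{6}}, C = 6. Verdict: none here - no I1-I6 shape fits x = \frac{1}{2} with lower {\frac{5}{6}}.

Structural cue: x = \frac{1}{2} and the two k-th powers (C = 6, x = 1/2) combine into one argument.
Step ratio: r(k) = \frac{1}{2} * (k+\frac{1}{6}) (k+\frac{1}{2}) / [(k+\frac{5}{6}) (k+1)] ; factor over Q: parameters, x = \frac{1}{2}, and C = 6.


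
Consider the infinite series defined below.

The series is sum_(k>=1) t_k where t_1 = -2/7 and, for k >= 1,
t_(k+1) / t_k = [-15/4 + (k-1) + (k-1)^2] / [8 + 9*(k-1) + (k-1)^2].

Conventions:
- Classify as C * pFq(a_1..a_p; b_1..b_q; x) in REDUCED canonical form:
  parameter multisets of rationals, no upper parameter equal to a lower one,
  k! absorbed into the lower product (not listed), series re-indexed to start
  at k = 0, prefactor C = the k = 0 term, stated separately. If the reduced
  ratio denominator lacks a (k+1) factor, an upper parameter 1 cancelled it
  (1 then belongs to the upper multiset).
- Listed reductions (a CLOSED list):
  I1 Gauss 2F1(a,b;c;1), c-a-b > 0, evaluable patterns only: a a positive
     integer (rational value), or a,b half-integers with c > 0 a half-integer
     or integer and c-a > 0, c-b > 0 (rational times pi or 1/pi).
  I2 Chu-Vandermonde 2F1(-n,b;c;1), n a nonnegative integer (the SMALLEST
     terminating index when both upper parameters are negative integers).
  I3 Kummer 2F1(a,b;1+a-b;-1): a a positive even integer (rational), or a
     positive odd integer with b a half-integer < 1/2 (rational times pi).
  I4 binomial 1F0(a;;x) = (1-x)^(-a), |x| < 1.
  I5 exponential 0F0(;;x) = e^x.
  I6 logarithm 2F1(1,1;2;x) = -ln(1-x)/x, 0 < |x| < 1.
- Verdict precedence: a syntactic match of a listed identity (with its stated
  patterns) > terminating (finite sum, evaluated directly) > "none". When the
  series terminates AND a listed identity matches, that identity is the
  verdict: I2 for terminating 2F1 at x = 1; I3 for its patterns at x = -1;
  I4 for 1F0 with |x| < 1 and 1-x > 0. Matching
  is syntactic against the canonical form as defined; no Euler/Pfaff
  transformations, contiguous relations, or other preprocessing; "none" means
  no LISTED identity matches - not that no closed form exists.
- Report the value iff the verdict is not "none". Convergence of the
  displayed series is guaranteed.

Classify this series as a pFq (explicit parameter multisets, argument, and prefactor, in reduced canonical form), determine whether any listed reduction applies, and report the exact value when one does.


First insight: x = 1 and factor the ratio over Q (prefactor -2/7): negated roots = parameters.
Adjacent-term ratio: r(k) = 1 * (k-3/2) (k+5/2) / [(k+8) (k+1)] ; factor over Q: parameters, x = 1, and C = -2/7.

This is -2/7 * 2F1(-3/2, 5/2; 8; 1) in reduced canonical form. Verdict (x = 1): Gauss's theorem I1 (half-integer case) applies (x = 1; upper {-3/2, 5/2} half-integers, c = 8 in the evaluable pattern). Sum: (-8388608/16081065) / pi.
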